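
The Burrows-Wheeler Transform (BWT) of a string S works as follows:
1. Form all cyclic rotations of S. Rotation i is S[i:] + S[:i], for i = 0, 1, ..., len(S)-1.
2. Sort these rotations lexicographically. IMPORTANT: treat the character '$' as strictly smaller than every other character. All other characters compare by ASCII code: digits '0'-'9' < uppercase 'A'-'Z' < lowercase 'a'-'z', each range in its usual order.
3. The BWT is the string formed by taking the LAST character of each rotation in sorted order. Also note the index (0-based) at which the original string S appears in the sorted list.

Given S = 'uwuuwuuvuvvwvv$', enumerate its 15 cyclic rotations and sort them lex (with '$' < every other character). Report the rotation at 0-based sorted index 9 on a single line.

Answer: vv$uwuuwuuvuvvw

Derivation:
All 15 rotations (rotation i = S[i:]+S[:i]):
  rot[0] = uwuuwuuvuvvwvv$
  rot[1] = wuuwuuvuvvwvv$u
  rot[2] = uuwuuvuvvwvv$uw
  rot[3] = uwuuvuvvwvv$uwu
  rot[4] = wuuvuvvwvv$uwuu
  rot[5] = uuvuvvwvv$uwuuw
  rot[6] = uvuvvwvv$uwuuwu
  rot[7] = vuvvwvv$uwuuwuu
  rot[8] = uvvwvv$uwuuwuuv
  rot[9] = vvwvv$uwuuwuuvu
  rot[10] = vwvv$uwuuwuuvuv
  rot[11] = wvv$uwuuwuuvuvv
  rot[12] = vv$uwuuwuuvuvvw
  rot[13] = v$uwuuwuuvuvvwv
  rot[14] = $uwuuwuuvuvvwvv
Sorted (with $ < everything):
  sorted[0] = $uwuuwuuvuvvwvv
  sorted[1] = uuvuvvwvv$uwuuw
  sorted[2] = uuwuuvuvvwvv$uw
  sorted[3] = uvuvvwvv$uwuuwu
  sorted[4] = uvvwvv$uwuuwuuv
  sorted[5] = uwuuvuvvwvv$uwu
  sorted[6] = uwuuwuuvuvvwvv$
  sorted[7] = v$uwuuwuuvuvvwv
  sorted[8] = vuvvwvv$uwuuwuu
  sorted[9] = vv$uwuuwuuvuvvw
  sorted[10] = vvwvv$uwuuwuuvu
  sorted[11] = vwvv$uwuuwuuvuv
  sorted[12] = wuuvuvvwvv$uwuu
  sorted[13] = wuuwuuvuvvwvv$u
  sorted[14] = wvv$uwuuwuuvuvv
sorted[9] = vv$uwuuwuuvuvvw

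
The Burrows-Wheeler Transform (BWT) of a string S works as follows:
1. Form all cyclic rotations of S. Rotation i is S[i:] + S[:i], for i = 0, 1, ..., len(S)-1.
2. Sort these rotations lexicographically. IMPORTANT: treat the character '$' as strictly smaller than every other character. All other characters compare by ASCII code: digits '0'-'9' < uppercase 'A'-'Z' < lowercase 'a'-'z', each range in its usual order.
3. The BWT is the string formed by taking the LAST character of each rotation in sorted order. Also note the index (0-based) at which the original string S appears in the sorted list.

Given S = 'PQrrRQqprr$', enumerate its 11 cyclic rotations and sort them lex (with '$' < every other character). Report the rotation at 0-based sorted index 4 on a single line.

All 11 rotations (rotation i = S[i:]+S[:i]):
  rot[0] = PQrrRQqprr$
  rot[1] = QrrRQqprr$P
  rot[2] = rrRQqprr$PQ
  rot[3] = rRQqprr$PQr
  rot[4] = RQqprr$PQrr
  rot[5] = Qqprr$PQrrR
  rot[6] = qprr$PQrrRQ
  rot[7] = prr$PQrrRQq
  rot[8] = rr$PQrrRQqp
  rot[9] = r$PQrrRQqpr
  rot[10] = $PQrrRQqprr
Sorted (with $ < everything):
  sorted[0] = $PQrrRQqprr
  sorted[1] = PQrrRQqprr$
  sorted[2] = Qqprr$PQrrR
  sorted[3] = QrrRQqprr$P
  sorted[4] = RQqprr$PQrr
  sorted[5] = prr$PQrrRQq
  sorted[6] = qprr$PQrrRQ
  sorted[7] = r$PQrrRQqpr
  sorted[8] = rRQqprr$PQr
  sorted[9] = rr$PQrrRQqp
  sorted[10] = rrRQqprr$PQ
sorted[4] = RQqprr$PQrr

Answer: RQqprr$PQrr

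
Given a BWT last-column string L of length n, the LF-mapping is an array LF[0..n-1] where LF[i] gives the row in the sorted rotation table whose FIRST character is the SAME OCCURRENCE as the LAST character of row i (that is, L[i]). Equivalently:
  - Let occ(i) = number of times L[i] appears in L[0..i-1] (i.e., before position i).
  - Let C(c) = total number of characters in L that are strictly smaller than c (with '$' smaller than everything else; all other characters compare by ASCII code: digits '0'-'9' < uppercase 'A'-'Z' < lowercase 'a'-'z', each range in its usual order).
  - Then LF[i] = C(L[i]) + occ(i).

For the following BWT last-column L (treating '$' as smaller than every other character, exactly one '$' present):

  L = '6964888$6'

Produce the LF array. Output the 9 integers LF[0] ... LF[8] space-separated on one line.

Answer: 2 8 3 1 5 6 7 0 4

Derivation:
Char counts: '$':1, '4':1, '6':3, '8':3, '9':1
C (first-col start): C('$')=0, C('4')=1, C('6')=2, C('8')=5, C('9')=8
L[0]='6': occ=0, LF[0]=C('6')+0=2+0=2
L[1]='9': occ=0, LF[1]=C('9')+0=8+0=8
L[2]='6': occ=1, LF[2]=C('6')+1=2+1=3
L[3]='4': occ=0, LF[3]=C('4')+0=1+0=1
L[4]='8': occ=0, LF[4]=C('8')+0=5+0=5
L[5]='8': occ=1, LF[5]=C('8')+1=5+1=6
L[6]='8': occ=2, LF[6]=C('8')+2=5+2=7
L[7]='$': occ=0, LF[7]=C('$')+0=0+0=0
L[8]='6': occ=2, LF[8]=C('6')+2=2+2=4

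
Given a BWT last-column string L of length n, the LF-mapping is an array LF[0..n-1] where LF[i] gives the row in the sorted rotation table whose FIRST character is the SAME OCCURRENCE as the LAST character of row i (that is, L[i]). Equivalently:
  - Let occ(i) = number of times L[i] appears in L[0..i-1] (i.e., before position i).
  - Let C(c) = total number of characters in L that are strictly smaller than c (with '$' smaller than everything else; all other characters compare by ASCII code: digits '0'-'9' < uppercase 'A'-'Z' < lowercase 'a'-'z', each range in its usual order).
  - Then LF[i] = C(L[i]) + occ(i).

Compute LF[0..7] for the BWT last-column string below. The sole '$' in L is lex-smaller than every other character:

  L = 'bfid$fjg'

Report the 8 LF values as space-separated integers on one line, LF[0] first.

Answer: 1 3 6 2 0 4 7 5

Derivation:
Char counts: '$':1, 'b':1, 'd':1, 'f':2, 'g':1, 'i':1, 'j':1
C (first-col start): C('$')=0, C('b')=1, C('d')=2, C('f')=3, C('g')=5, C('i')=6, C('j')=7
L[0]='b': occ=0, LF[0]=C('b')+0=1+0=1
L[1]='f': occ=0, LF[1]=C('f')+0=3+0=3
L[2]='i': occ=0, LF[2]=C('i')+0=6+0=6
L[3]='d': occ=0, LF[3]=C('d')+0=2+0=2
L[4]='$': occ=0, LF[4]=C('$')+0=0+0=0
L[5]='f': occ=1, LF[5]=C('f')+1=3+1=4
L[6]='j': occ=0, LF[6]=C('j')+0=7+0=7
L[7]='g': occ=0, LF[7]=C('g')+0=5+0=5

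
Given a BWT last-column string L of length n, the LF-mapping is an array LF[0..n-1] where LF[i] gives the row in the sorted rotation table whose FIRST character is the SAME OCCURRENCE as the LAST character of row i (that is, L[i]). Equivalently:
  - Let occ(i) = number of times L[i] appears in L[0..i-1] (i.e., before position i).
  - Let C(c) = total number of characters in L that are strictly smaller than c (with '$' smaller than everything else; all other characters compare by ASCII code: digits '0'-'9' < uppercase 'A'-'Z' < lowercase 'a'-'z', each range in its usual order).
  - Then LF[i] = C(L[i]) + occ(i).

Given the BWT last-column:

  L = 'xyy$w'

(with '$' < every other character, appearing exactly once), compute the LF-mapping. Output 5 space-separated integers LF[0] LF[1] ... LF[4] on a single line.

Answer: 2 3 4 0 1

Derivation:
Char counts: '$':1, 'w':1, 'x':1, 'y':2
C (first-col start): C('$')=0, C('w')=1, C('x')=2, C('y')=3
L[0]='x': occ=0, LF[0]=C('x')+0=2+0=2
L[1]='y': occ=0, LF[1]=C('y')+0=3+0=3
L[2]='y': occ=1, LF[2]=C('y')+1=3+1=4
L[3]='$': occ=0, LF[3]=C('$')+0=0+0=0
L[4]='w': occ=0, LF[4]=C('w')+0=1+0=1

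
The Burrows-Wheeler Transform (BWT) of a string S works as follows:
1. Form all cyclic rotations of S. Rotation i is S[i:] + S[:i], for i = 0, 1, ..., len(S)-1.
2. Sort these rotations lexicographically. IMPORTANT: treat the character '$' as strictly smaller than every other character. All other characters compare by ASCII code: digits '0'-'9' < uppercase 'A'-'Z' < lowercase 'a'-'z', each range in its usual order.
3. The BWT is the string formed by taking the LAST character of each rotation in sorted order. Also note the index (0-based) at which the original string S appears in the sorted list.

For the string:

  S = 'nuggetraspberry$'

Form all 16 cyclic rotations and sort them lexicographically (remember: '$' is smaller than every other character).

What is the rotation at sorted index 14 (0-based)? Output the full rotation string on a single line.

All 16 rotations (rotation i = S[i:]+S[:i]):
  rot[0] = nuggetraspberry$
  rot[1] = uggetraspberry$n
  rot[2] = ggetraspberry$nu
  rot[3] = getraspberry$nug
  rot[4] = etraspberry$nugg
  rot[5] = traspberry$nugge
  rot[6] = raspberry$nugget
  rot[7] = aspberry$nuggetr
  rot[8] = spberry$nuggetra
  rot[9] = pberry$nuggetras
  rot[10] = berry$nuggetrasp
  rot[11] = erry$nuggetraspb
  rot[12] = rry$nuggetraspbe
  rot[13] = ry$nuggetraspber
  rot[14] = y$nuggetraspberr
  rot[15] = $nuggetraspberry
Sorted (with $ < everything):
  sorted[0] = $nuggetraspberry
  sorted[1] = aspberry$nuggetr
  sorted[2] = berry$nuggetrasp
  sorted[3] = erry$nuggetraspb
  sorted[4] = etraspberry$nugg
  sorted[5] = getraspberry$nug
  sorted[6] = ggetraspberry$nu
  sorted[7] = nuggetraspberry$
  sorted[8] = pberry$nuggetras
  sorted[9] = raspberry$nugget
  sorted[10] = rry$nuggetraspbe
  sorted[11] = ry$nuggetraspber
  sorted[12] = spberry$nuggetra
  sorted[13] = traspberry$nugge
  sorted[14] = uggetraspberry$n
  sorted[15] = y$nuggetraspberr
sorted[14] = uggetraspberry$n

Answer: uggetraspberry$n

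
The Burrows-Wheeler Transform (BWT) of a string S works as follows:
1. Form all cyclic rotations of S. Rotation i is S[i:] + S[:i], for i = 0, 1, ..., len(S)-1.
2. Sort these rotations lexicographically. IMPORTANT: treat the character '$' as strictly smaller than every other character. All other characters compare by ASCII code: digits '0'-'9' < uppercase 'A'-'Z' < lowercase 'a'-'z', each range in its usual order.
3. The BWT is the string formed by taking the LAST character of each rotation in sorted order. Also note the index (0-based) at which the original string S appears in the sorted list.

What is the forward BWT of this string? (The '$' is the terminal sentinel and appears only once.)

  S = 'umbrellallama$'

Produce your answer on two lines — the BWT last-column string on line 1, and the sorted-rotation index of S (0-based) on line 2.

All 14 rotations (rotation i = S[i:]+S[:i]):
  rot[0] = umbrellallama$
  rot[1] = mbrellallama$u
  rot[2] = brellallama$um
  rot[3] = rellallama$umb
  rot[4] = ellallama$umbr
  rot[5] = llallama$umbre
  rot[6] = lallama$umbrel
  rot[7] = allama$umbrell
  rot[8] = llama$umbrella
  rot[9] = lama$umbrellal
  rot[10] = ama$umbrellall
  rot[11] = ma$umbrellalla
  rot[12] = a$umbrellallam
  rot[13] = $umbrellallama
Sorted (with $ < everything):
  sorted[0] = $umbrellallama  (last char: 'a')
  sorted[1] = a$umbrellallam  (last char: 'm')
  sorted[2] = allama$umbrell  (last char: 'l')
  sorted[3] = ama$umbrellall  (last char: 'l')
  sorted[4] = brellallama$um  (last char: 'm')
  sorted[5] = ellallama$umbr  (last char: 'r')
  sorted[6] = lallama$umbrel  (last char: 'l')
  sorted[7] = lama$umbrellal  (last char: 'l')
  sorted[8] = llallama$umbre  (last char: 'e')
  sorted[9] = llama$umbrella  (last char: 'a')
  sorted[10] = ma$umbrellalla  (last char: 'a')
  sorted[11] = mbrellallama$u  (last char: 'u')
  sorted[12] = rellallama$umb  (last char: 'b')
  sorted[13] = umbrellallama$  (last char: '$')
Last column: amllmrlleaaub$
Original string S is at sorted index 13

Answer: amllmrlleaaub$
13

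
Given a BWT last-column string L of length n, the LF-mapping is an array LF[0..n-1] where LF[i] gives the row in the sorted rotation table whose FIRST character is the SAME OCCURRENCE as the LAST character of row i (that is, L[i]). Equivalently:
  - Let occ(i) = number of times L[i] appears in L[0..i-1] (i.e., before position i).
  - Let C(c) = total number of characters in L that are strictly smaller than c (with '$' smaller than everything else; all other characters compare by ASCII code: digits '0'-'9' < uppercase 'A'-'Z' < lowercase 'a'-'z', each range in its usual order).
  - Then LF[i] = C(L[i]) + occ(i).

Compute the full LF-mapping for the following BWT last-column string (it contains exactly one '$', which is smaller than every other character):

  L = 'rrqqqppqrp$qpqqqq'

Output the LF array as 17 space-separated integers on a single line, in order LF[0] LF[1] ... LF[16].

Char counts: '$':1, 'p':4, 'q':9, 'r':3
C (first-col start): C('$')=0, C('p')=1, C('q')=5, C('r')=14
L[0]='r': occ=0, LF[0]=C('r')+0=14+0=14
L[1]='r': occ=1, LF[1]=C('r')+1=14+1=15
L[2]='q': occ=0, LF[2]=C('q')+0=5+0=5
L[3]='q': occ=1, LF[3]=C('q')+1=5+1=6
L[4]='q': occ=2, LF[4]=C('q')+2=5+2=7
L[5]='p': occ=0, LF[5]=C('p')+0=1+0=1
L[6]='p': occ=1, LF[6]=C('p')+1=1+1=2
L[7]='q': occ=3, LF[7]=C('q')+3=5+3=8
L[8]='r': occ=2, LF[8]=C('r')+2=14+2=16
L[9]='p': occ=2, LF[9]=C('p')+2=1+2=3
L[10]='$': occ=0, LF[10]=C('$')+0=0+0=0
L[11]='q': occ=4, LF[11]=C('q')+4=5+4=9
L[12]='p': occ=3, LF[12]=C('p')+3=1+3=4
L[13]='q': occ=5, LF[13]=C('q')+5=5+5=10
L[14]='q': occ=6, LF[14]=C('q')+6=5+6=11
L[15]='q': occ=7, LF[15]=C('q')+7=5+7=12
L[16]='q': occ=8, LF[16]=C('q')+8=5+8=13

Answer: 14 15 5 6 7 1 2 8 16 3 0 9 4 10 11 12 13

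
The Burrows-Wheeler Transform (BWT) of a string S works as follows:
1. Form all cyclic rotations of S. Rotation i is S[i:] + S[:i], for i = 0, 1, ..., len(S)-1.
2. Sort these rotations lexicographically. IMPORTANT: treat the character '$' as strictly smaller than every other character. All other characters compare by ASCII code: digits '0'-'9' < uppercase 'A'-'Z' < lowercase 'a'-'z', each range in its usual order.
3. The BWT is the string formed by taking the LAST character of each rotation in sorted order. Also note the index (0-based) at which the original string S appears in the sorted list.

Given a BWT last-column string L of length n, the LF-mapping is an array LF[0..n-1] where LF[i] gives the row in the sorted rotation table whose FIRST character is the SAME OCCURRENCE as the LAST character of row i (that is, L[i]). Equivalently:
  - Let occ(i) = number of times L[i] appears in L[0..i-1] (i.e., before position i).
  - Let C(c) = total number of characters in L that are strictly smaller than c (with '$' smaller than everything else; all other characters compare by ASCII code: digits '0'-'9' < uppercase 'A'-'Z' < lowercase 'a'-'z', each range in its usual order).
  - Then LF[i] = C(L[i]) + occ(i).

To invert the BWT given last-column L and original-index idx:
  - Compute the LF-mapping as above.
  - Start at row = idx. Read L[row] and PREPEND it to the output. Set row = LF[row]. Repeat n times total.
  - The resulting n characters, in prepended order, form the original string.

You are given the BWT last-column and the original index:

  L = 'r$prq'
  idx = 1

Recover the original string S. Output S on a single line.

Answer: pqrr$

Derivation:
LF mapping: 3 0 1 4 2
Walk LF starting at row 1, prepending L[row]:
  step 1: row=1, L[1]='$', prepend. Next row=LF[1]=0
  step 2: row=0, L[0]='r', prepend. Next row=LF[0]=3
  step 3: row=3, L[3]='r', prepend. Next row=LF[3]=4
  step 4: row=4, L[4]='q', prepend. Next row=LF[4]=2
  step 5: row=2, L[2]='p', prepend. Next row=LF[2]=1
Reversed output: pqrr$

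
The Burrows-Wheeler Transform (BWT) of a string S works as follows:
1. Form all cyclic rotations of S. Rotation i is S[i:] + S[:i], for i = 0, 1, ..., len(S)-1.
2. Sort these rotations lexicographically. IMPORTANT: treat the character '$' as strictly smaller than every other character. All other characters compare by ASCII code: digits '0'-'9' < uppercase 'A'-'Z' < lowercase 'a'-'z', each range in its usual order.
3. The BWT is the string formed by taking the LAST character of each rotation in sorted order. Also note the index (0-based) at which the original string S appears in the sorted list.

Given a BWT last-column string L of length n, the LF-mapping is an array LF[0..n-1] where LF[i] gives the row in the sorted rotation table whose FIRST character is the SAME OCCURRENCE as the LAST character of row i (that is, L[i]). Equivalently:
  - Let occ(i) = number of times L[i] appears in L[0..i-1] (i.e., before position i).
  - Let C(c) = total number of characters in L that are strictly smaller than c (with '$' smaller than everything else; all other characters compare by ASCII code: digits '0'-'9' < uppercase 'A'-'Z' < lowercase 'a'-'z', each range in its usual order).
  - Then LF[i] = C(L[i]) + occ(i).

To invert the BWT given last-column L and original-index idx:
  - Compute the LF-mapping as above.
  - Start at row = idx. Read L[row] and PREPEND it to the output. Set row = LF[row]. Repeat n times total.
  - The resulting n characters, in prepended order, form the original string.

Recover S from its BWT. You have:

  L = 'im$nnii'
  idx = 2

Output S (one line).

Answer: ininmi$

Derivation:
LF mapping: 1 4 0 5 6 2 3
Walk LF starting at row 2, prepending L[row]:
  step 1: row=2, L[2]='$', prepend. Next row=LF[2]=0
  step 2: row=0, L[0]='i', prepend. Next row=LF[0]=1
  step 3: row=1, L[1]='m', prepend. Next row=LF[1]=4
  step 4: row=4, L[4]='n', prepend. Next row=LF[4]=6
  step 5: row=6, L[6]='i', prepend. Next row=LF[6]=3
  step 6: row=3, L[3]='n', prepend. Next row=LF[3]=5
  step 7: row=5, L[5]='i', prepend. Next row=LF[5]=2
Reversed output: ininmi$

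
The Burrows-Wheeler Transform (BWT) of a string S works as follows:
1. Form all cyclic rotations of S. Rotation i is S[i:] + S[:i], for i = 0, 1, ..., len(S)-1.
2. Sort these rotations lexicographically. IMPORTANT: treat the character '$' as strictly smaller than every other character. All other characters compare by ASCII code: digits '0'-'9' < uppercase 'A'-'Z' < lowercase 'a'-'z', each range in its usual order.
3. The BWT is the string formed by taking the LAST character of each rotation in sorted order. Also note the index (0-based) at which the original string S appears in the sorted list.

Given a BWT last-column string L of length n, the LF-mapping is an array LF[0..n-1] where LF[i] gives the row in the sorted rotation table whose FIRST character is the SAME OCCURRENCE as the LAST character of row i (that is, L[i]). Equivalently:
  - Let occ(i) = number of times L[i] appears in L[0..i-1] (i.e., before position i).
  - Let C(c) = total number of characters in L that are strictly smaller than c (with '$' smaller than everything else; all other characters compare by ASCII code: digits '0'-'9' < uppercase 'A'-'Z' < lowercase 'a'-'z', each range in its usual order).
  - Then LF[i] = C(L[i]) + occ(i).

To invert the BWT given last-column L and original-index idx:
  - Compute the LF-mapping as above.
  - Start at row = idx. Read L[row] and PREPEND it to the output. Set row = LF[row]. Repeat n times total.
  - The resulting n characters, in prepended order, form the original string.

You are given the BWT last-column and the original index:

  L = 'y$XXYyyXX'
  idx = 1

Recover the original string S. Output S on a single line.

LF mapping: 6 0 1 2 5 7 8 3 4
Walk LF starting at row 1, prepending L[row]:
  step 1: row=1, L[1]='$', prepend. Next row=LF[1]=0
  step 2: row=0, L[0]='y', prepend. Next row=LF[0]=6
  step 3: row=6, L[6]='y', prepend. Next row=LF[6]=8
  step 4: row=8, L[8]='X', prepend. Next row=LF[8]=4
  step 5: row=4, L[4]='Y', prepend. Next row=LF[4]=5
  step 6: row=5, L[5]='y', prepend. Next row=LF[5]=7
  step 7: row=7, L[7]='X', prepend. Next row=LF[7]=3
  step 8: row=3, L[3]='X', prepend. Next row=LF[3]=2
  step 9: row=2, L[2]='X', prepend. Next row=LF[2]=1
Reversed output: XXXyYXyy$

Answer: XXXyYXyy$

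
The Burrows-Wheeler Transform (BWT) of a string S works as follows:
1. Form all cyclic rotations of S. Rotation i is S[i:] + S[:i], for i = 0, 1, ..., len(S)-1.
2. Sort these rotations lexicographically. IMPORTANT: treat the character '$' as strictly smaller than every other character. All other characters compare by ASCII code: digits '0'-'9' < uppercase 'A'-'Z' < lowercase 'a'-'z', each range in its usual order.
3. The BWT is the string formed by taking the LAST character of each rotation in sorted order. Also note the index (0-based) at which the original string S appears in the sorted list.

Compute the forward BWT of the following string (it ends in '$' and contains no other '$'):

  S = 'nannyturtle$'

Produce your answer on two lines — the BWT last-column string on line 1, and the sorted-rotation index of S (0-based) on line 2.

All 12 rotations (rotation i = S[i:]+S[:i]):
  rot[0] = nannyturtle$
  rot[1] = annyturtle$n
  rot[2] = nnyturtle$na
  rot[3] = nyturtle$nan
  rot[4] = yturtle$nann
  rot[5] = turtle$nanny
  rot[6] = urtle$nannyt
  rot[7] = rtle$nannytu
  rot[8] = tle$nannytur
  rot[9] = le$nannyturt
  rot[10] = e$nannyturtl
  rot[11] = $nannyturtle
Sorted (with $ < everything):
  sorted[0] = $nannyturtle  (last char: 'e')
  sorted[1] = annyturtle$n  (last char: 'n')
  sorted[2] = e$nannyturtl  (last char: 'l')
  sorted[3] = le$nannyturt  (last char: 't')
  sorted[4] = nannyturtle$  (last char: '$')
  sorted[5] = nnyturtle$na  (last char: 'a')
  sorted[6] = nyturtle$nan  (last char: 'n')
  sorted[7] = rtle$nannytu  (last char: 'u')
  sorted[8] = tle$nannytur  (last char: 'r')
  sorted[9] = turtle$nanny  (last char: 'y')
  sorted[10] = urtle$nannyt  (last char: 't')
  sorted[11] = yturtle$nann  (last char: 'n')
Last column: enlt$anurytn
Original string S is at sorted index 4

Answer: enlt$anurytn
4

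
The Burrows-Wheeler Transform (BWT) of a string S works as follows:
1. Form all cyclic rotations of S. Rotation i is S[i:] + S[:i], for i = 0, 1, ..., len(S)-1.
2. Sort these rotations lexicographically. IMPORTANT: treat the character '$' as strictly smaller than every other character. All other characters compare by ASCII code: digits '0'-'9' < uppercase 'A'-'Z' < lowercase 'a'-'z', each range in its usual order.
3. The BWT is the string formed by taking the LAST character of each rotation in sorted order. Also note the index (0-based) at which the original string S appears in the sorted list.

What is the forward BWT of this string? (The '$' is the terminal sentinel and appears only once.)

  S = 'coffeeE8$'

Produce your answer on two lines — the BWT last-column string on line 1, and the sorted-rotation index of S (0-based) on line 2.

Answer: 8Ee$effoc
3

Derivation:
All 9 rotations (rotation i = S[i:]+S[:i]):
  rot[0] = coffeeE8$
  rot[1] = offeeE8$c
  rot[2] = ffeeE8$co
  rot[3] = feeE8$cof
  rot[4] = eeE8$coff
  rot[5] = eE8$coffe
  rot[6] = E8$coffee
  rot[7] = 8$coffeeE
  rot[8] = $coffeeE8
Sorted (with $ < everything):
  sorted[0] = $coffeeE8  (last char: '8')
  sorted[1] = 8$coffeeE  (last char: 'E')
  sorted[2] = E8$coffee  (last char: 'e')
  sorted[3] = coffeeE8$  (last char: '$')
  sorted[4] = eE8$coffe  (last char: 'e')
  sorted[5] = eeE8$coff  (last char: 'f')
  sorted[6] = feeE8$cof  (last char: 'f')
  sorted[7] = ffeeE8$co  (last char: 'o')
  sorted[8] = offeeE8$c  (last char: 'c')
Last column: 8Ee$effoc
Original string S is at sorted index 3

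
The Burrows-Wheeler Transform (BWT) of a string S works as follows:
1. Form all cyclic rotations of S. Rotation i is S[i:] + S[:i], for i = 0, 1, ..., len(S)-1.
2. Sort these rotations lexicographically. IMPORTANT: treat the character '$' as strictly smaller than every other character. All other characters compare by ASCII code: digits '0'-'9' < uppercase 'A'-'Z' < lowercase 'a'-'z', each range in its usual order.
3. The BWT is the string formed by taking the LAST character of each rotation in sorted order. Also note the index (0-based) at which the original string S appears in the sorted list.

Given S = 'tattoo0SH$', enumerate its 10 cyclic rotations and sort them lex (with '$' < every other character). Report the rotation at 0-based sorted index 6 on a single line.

All 10 rotations (rotation i = S[i:]+S[:i]):
  rot[0] = tattoo0SH$
  rot[1] = attoo0SH$t
  rot[2] = ttoo0SH$ta
  rot[3] = too0SH$tat
  rot[4] = oo0SH$tatt
  rot[5] = o0SH$tatto
  rot[6] = 0SH$tattoo
  rot[7] = SH$tattoo0
  rot[8] = H$tattoo0S
  rot[9] = $tattoo0SH
Sorted (with $ < everything):
  sorted[0] = $tattoo0SH
  sorted[1] = 0SH$tattoo
  sorted[2] = H$tattoo0S
  sorted[3] = SH$tattoo0
  sorted[4] = attoo0SH$t
  sorted[5] = o0SH$tatto
  sorted[6] = oo0SH$tatt
  sorted[7] = tattoo0SH$
  sorted[8] = too0SH$tat
  sorted[9] = ttoo0SH$ta
sorted[6] = oo0SH$tatt

Answer: oo0SH$tatt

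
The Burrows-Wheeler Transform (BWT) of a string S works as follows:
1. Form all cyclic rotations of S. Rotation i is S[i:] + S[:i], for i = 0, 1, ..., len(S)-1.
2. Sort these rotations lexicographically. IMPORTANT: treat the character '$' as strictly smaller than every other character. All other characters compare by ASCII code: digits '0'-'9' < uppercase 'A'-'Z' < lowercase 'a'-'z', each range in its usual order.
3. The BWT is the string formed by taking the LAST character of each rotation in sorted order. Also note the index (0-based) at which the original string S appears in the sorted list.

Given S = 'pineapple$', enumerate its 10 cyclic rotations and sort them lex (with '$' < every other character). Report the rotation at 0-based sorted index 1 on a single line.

Answer: apple$pine

Derivation:
All 10 rotations (rotation i = S[i:]+S[:i]):
  rot[0] = pineapple$
  rot[1] = ineapple$p
  rot[2] = neapple$pi
  rot[3] = eapple$pin
  rot[4] = apple$pine
  rot[5] = pple$pinea
  rot[6] = ple$pineap
  rot[7] = le$pineapp
  rot[8] = e$pineappl
  rot[9] = $pineapple
Sorted (with $ < everything):
  sorted[0] = $pineapple
  sorted[1] = apple$pine
  sorted[2] = e$pineappl
  sorted[3] = eapple$pin
  sorted[4] = ineapple$p
  sorted[5] = le$pineapp
  sorted[6] = neapple$pi
  sorted[7] = pineapple$
  sorted[8] = ple$pineap
  sorted[9] = pple$pinea
sorted[1] = apple$pine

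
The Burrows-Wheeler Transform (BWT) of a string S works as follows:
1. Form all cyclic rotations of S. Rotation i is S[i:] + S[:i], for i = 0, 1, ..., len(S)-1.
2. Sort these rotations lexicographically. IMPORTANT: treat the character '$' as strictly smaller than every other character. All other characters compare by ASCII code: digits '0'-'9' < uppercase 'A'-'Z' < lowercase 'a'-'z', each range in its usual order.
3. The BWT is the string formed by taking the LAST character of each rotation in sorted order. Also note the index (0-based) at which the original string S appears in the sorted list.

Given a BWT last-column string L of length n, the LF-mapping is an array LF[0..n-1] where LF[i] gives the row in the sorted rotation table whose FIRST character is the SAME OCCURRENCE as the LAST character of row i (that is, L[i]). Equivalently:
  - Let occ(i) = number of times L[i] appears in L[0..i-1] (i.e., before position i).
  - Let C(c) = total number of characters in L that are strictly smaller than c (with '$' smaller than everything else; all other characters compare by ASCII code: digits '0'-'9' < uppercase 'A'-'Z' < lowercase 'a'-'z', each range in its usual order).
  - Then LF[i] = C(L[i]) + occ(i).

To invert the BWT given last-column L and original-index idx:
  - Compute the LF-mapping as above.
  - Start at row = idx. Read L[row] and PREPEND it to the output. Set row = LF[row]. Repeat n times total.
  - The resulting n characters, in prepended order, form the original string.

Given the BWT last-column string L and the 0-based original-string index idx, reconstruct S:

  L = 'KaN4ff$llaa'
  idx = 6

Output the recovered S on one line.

LF mapping: 2 4 3 1 7 8 0 9 10 5 6
Walk LF starting at row 6, prepending L[row]:
  step 1: row=6, L[6]='$', prepend. Next row=LF[6]=0
  step 2: row=0, L[0]='K', prepend. Next row=LF[0]=2
  step 3: row=2, L[2]='N', prepend. Next row=LF[2]=3
  step 4: row=3, L[3]='4', prepend. Next row=LF[3]=1
  step 5: row=1, L[1]='a', prepend. Next row=LF[1]=4
  step 6: row=4, L[4]='f', prepend. Next row=LF[4]=7
  step 7: row=7, L[7]='l', prepend. Next row=LF[7]=9
  step 8: row=9, L[9]='a', prepend. Next row=LF[9]=5
  step 9: row=5, L[5]='f', prepend. Next row=LF[5]=8
  step 10: row=8, L[8]='l', prepend. Next row=LF[8]=10
  step 11: row=10, L[10]='a', prepend. Next row=LF[10]=6
Reversed output: alfalfa4NK$

Answer: alfalfa4NK$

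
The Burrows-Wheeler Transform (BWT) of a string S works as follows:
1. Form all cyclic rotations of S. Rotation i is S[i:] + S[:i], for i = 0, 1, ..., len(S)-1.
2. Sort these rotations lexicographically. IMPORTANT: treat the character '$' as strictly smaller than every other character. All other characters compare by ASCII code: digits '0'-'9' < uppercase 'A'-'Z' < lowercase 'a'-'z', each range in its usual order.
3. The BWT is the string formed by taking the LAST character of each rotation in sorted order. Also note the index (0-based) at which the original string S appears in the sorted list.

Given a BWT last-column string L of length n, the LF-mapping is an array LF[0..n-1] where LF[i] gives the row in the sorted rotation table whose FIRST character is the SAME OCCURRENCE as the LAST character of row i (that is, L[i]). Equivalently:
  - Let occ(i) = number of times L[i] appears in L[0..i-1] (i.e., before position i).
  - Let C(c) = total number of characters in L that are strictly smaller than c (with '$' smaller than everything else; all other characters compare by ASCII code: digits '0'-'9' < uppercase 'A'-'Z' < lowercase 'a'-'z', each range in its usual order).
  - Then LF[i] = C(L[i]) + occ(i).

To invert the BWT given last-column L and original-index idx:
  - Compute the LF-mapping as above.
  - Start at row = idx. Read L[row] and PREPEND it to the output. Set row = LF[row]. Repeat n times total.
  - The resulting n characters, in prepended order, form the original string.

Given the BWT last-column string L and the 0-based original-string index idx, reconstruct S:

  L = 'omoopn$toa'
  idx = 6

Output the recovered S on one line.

Answer: onomatopo$

Derivation:
LF mapping: 4 2 5 6 8 3 0 9 7 1
Walk LF starting at row 6, prepending L[row]:
  step 1: row=6, L[6]='$', prepend. Next row=LF[6]=0
  step 2: row=0, L[0]='o', prepend. Next row=LF[0]=4
  step 3: row=4, L[4]='p', prepend. Next row=LF[4]=8
  step 4: row=8, L[8]='o', prepend. Next row=LF[8]=7
  step 5: row=7, L[7]='t', prepend. Next row=LF[7]=9
  step 6: row=9, L[9]='a', prepend. Next row=LF[9]=1
  step 7: row=1, L[1]='m', prepend. Next row=LF[1]=2
  step 8: row=2, L[2]='o', prepend. Next row=LF[2]=5
  step 9: row=5, L[5]='n', prepend. Next row=LF[5]=3
  step 10: row=3, L[3]='o', prepend. Next row=LF[3]=6
Reversed output: onomatopo$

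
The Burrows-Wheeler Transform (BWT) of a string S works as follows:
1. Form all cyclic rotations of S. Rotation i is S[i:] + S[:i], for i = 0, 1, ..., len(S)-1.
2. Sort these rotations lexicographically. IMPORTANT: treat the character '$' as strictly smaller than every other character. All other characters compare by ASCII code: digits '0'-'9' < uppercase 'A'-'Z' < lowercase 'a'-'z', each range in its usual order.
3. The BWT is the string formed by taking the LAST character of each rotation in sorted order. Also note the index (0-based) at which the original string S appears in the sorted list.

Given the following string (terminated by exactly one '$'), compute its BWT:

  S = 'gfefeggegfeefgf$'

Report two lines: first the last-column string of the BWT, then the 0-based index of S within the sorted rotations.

Answer: fffegfgggeegfe$e
14

Derivation:
All 16 rotations (rotation i = S[i:]+S[:i]):
  rot[0] = gfefeggegfeefgf$
  rot[1] = fefeggegfeefgf$g
  rot[2] = efeggegfeefgf$gf
  rot[3] = feggegfeefgf$gfe
  rot[4] = eggegfeefgf$gfef
  rot[5] = ggegfeefgf$gfefe
  rot[6] = gegfeefgf$gfefeg
  rot[7] = egfeefgf$gfefegg
  rot[8] = gfeefgf$gfefegge
  rot[9] = feefgf$gfefeggeg
  rot[10] = eefgf$gfefeggegf
  rot[11] = efgf$gfefeggegfe
  rot[12] = fgf$gfefeggegfee
  rot[13] = gf$gfefeggegfeef
  rot[14] = f$gfefeggegfeefg
  rot[15] = $gfefeggegfeefgf
Sorted (with $ < everything):
  sorted[0] = $gfefeggegfeefgf  (last char: 'f')
  sorted[1] = eefgf$gfefeggegf  (last char: 'f')
  sorted[2] = efeggegfeefgf$gf  (last char: 'f')
  sorted[3] = efgf$gfefeggegfe  (last char: 'e')
  sorted[4] = egfeefgf$gfefegg  (last char: 'g')
  sorted[5] = eggegfeefgf$gfef  (last char: 'f')
  sorted[6] = f$gfefeggegfeefg  (last char: 'g')
  sorted[7] = feefgf$gfefeggeg  (last char: 'g')
  sorted[8] = fefeggegfeefgf$g  (last char: 'g')
  sorted[9] = feggegfeefgf$gfe  (last char: 'e')
  sorted[10] = fgf$gfefeggegfee  (last char: 'e')
  sorted[11] = gegfeefgf$gfefeg  (last char: 'g')
  sorted[12] = gf$gfefeggegfeef  (last char: 'f')
  sorted[13] = gfeefgf$gfefegge  (last char: 'e')
  sorted[14] = gfefeggegfeefgf$  (last char: '$')
  sorted[15] = ggegfeefgf$gfefe  (last char: 'e')
Last column: fffegfgggeegfe$e
Original string S is at sorted index 14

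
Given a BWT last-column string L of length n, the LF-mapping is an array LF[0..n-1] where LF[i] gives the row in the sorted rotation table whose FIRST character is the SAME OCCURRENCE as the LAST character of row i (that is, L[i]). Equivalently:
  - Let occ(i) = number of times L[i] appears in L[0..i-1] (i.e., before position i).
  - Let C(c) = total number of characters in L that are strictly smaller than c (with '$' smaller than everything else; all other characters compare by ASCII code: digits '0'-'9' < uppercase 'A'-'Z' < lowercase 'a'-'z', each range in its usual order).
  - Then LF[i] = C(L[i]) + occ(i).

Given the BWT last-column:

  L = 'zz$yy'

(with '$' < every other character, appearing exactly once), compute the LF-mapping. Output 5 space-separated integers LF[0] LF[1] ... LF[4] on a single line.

Char counts: '$':1, 'y':2, 'z':2
C (first-col start): C('$')=0, C('y')=1, C('z')=3
L[0]='z': occ=0, LF[0]=C('z')+0=3+0=3
L[1]='z': occ=1, LF[1]=C('z')+1=3+1=4
L[2]='$': occ=0, LF[2]=C('$')+0=0+0=0
L[3]='y': occ=0, LF[3]=C('y')+0=1+0=1
L[4]='y': occ=1, LF[4]=C('y')+1=1+1=2

Answer: 3 4 0 1 2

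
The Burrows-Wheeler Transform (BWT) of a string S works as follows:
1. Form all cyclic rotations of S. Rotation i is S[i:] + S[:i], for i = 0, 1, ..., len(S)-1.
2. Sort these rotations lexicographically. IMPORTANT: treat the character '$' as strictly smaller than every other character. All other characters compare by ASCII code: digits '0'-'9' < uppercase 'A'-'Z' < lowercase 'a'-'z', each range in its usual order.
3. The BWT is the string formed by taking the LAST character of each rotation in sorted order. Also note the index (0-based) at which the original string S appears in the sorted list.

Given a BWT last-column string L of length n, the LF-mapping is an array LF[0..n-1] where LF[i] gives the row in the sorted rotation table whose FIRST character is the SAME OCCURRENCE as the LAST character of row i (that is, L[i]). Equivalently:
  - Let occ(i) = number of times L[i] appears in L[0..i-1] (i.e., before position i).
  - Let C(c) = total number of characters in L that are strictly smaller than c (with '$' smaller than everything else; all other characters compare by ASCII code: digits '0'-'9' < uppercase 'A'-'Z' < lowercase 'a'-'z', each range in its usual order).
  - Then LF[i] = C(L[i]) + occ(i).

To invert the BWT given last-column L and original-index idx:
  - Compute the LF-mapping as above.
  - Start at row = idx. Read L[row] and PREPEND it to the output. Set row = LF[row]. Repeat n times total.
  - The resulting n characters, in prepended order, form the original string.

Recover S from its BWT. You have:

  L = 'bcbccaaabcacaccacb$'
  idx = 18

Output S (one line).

LF mapping: 7 11 8 12 13 1 2 3 9 14 4 15 5 16 17 6 18 10 0
Walk LF starting at row 18, prepending L[row]:
  step 1: row=18, L[18]='$', prepend. Next row=LF[18]=0
  step 2: row=0, L[0]='b', prepend. Next row=LF[0]=7
  step 3: row=7, L[7]='a', prepend. Next row=LF[7]=3
  step 4: row=3, L[3]='c', prepend. Next row=LF[3]=12
  step 5: row=12, L[12]='a', prepend. Next row=LF[12]=5
  step 6: row=5, L[5]='a', prepend. Next row=LF[5]=1
  step 7: row=1, L[1]='c', prepend. Next row=LF[1]=11
  step 8: row=11, L[11]='c', prepend. Next row=LF[11]=15
  step 9: row=15, L[15]='a', prepend. Next row=LF[15]=6
  step 10: row=6, L[6]='a', prepend. Next row=LF[6]=2
  step 11: row=2, L[2]='b', prepend. Next row=LF[2]=8
  step 12: row=8, L[8]='b', prepend. Next row=LF[8]=9
  step 13: row=9, L[9]='c', prepend. Next row=LF[9]=14
  step 14: row=14, L[14]='c', prepend. Next row=LF[14]=17
  step 15: row=17, L[17]='b', prepend. Next row=LF[17]=10
  step 16: row=10, L[10]='a', prepend. Next row=LF[10]=4
  step 17: row=4, L[4]='c', prepend. Next row=LF[4]=13
  step 18: row=13, L[13]='c', prepend. Next row=LF[13]=16
  step 19: row=16, L[16]='c', prepend. Next row=LF[16]=18
Reversed output: cccabccbbaaccaacab$

Answer: cccabccbbaaccaacab$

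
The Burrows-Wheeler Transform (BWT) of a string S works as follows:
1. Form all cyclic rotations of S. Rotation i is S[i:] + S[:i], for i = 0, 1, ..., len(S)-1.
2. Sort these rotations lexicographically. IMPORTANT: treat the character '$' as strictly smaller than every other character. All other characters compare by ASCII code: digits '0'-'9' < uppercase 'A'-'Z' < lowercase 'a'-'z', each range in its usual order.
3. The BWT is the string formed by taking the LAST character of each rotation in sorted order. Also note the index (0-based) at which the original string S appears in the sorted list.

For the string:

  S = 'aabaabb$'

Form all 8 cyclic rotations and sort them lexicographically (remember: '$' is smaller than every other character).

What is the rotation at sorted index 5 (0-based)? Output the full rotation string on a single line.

Answer: b$aabaab

Derivation:
All 8 rotations (rotation i = S[i:]+S[:i]):
  rot[0] = aabaabb$
  rot[1] = abaabb$a
  rot[2] = baabb$aa
  rot[3] = aabb$aab
  rot[4] = abb$aaba
  rot[5] = bb$aabaa
  rot[6] = b$aabaab
  rot[7] = $aabaabb
Sorted (with $ < everything):
  sorted[0] = $aabaabb
  sorted[1] = aabaabb$
  sorted[2] = aabb$aab
  sorted[3] = abaabb$a
  sorted[4] = abb$aaba
  sorted[5] = b$aabaab
  sorted[6] = baabb$aa
  sorted[7] = bb$aabaa
sorted[5] = b$aabaab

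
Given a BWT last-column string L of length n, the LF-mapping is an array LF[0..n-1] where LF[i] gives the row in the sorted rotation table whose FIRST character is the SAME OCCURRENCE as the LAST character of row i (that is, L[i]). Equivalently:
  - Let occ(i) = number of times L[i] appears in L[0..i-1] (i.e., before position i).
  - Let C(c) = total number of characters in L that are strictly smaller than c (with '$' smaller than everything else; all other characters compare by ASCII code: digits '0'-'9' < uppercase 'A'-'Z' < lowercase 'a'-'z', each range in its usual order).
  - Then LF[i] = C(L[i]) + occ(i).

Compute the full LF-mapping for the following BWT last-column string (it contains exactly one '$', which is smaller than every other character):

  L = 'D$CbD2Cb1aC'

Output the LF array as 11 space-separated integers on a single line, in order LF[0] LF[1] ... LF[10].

Char counts: '$':1, '1':1, '2':1, 'C':3, 'D':2, 'a':1, 'b':2
C (first-col start): C('$')=0, C('1')=1, C('2')=2, C('C')=3, C('D')=6, C('a')=8, C('b')=9
L[0]='D': occ=0, LF[0]=C('D')+0=6+0=6
L[1]='$': occ=0, LF[1]=C('$')+0=0+0=0
L[2]='C': occ=0, LF[2]=C('C')+0=3+0=3
L[3]='b': occ=0, LF[3]=C('b')+0=9+0=9
L[4]='D': occ=1, LF[4]=C('D')+1=6+1=7
L[5]='2': occ=0, LF[5]=C('2')+0=2+0=2
L[6]='C': occ=1, LF[6]=C('C')+1=3+1=4
L[7]='b': occ=1, LF[7]=C('b')+1=9+1=10
L[8]='1': occ=0, LF[8]=C('1')+0=1+0=1
L[9]='a': occ=0, LF[9]=C('a')+0=8+0=8
L[10]='C': occ=2, LF[10]=C('C')+2=3+2=5

Answer: 6 0 3 9 7 2 4 10 1 8 5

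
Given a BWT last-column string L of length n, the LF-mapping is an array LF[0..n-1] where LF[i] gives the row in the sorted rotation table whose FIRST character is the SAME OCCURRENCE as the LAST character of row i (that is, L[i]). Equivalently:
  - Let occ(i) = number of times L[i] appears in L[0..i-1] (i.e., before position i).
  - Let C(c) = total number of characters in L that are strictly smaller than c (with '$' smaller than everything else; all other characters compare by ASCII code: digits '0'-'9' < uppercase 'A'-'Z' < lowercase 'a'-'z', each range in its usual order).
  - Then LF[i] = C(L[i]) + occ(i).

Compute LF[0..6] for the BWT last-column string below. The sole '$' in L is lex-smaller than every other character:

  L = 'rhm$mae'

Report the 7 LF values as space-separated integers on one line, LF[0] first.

Char counts: '$':1, 'a':1, 'e':1, 'h':1, 'm':2, 'r':1
C (first-col start): C('$')=0, C('a')=1, C('e')=2, C('h')=3, C('m')=4, C('r')=6
L[0]='r': occ=0, LF[0]=C('r')+0=6+0=6
L[1]='h': occ=0, LF[1]=C('h')+0=3+0=3
L[2]='m': occ=0, LF[2]=C('m')+0=4+0=4
L[3]='$': occ=0, LF[3]=C('$')+0=0+0=0
L[4]='m': occ=1, LF[4]=C('m')+1=4+1=5
L[5]='a': occ=0, LF[5]=C('a')+0=1+0=1
L[6]='e': occ=0, LF[6]=C('e')+0=2+0=2

Answer: 6 3 4 0 5 1 2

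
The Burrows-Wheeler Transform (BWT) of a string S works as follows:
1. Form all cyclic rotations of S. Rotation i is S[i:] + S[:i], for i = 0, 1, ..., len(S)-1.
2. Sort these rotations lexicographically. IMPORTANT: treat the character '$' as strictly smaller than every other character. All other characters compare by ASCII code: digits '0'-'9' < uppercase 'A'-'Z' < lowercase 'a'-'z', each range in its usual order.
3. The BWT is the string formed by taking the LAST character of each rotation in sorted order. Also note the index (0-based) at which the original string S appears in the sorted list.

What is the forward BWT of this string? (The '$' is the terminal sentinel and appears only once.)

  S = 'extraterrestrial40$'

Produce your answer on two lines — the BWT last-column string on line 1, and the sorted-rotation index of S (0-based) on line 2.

All 19 rotations (rotation i = S[i:]+S[:i]):
  rot[0] = extraterrestrial40$
  rot[1] = xtraterrestrial40$e
  rot[2] = traterrestrial40$ex
  rot[3] = raterrestrial40$ext
  rot[4] = aterrestrial40$extr
  rot[5] = terrestrial40$extra
  rot[6] = errestrial40$extrat
  rot[7] = rrestrial40$extrate
  rot[8] = restrial40$extrater
  rot[9] = estrial40$extraterr
  rot[10] = strial40$extraterre
  rot[11] = trial40$extraterres
  rot[12] = rial40$extraterrest
  rot[13] = ial40$extraterrestr
  rot[14] = al40$extraterrestri
  rot[15] = l40$extraterrestria
  rot[16] = 40$extraterrestrial
  rot[17] = 0$extraterrestrial4
  rot[18] = $extraterrestrial40
Sorted (with $ < everything):
  sorted[0] = $extraterrestrial40  (last char: '0')
  sorted[1] = 0$extraterrestrial4  (last char: '4')
  sorted[2] = 40$extraterrestrial  (last char: 'l')
  sorted[3] = al40$extraterrestri  (last char: 'i')
  sorted[4] = aterrestrial40$extr  (last char: 'r')
  sorted[5] = errestrial40$extrat  (last char: 't')
  sorted[6] = estrial40$extraterr  (last char: 'r')
  sorted[7] = extraterrestrial40$  (last char: '$')
  sorted[8] = ial40$extraterrestr  (last char: 'r')
  sorted[9] = l40$extraterrestria  (last char: 'a')
  sorted[10] = raterrestrial40$ext  (last char: 't')
  sorted[11] = restrial40$extrater  (last char: 'r')
  sorted[12] = rial40$extraterrest  (last char: 't')
  sorted[13] = rrestrial40$extrate  (last char: 'e')
  sorted[14] = strial40$extraterre  (last char: 'e')
  sorted[15] = terrestrial40$extra  (last char: 'a')
  sorted[16] = traterrestrial40$ex  (last char: 'x')
  sorted[17] = trial40$extraterres  (last char: 's')
  sorted[18] = xtraterrestrial40$e  (last char: 'e')
Last column: 04lirtr$ratrteeaxse
Original string S is at sorted index 7

Answer: 04lirtr$ratrteeaxse
7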